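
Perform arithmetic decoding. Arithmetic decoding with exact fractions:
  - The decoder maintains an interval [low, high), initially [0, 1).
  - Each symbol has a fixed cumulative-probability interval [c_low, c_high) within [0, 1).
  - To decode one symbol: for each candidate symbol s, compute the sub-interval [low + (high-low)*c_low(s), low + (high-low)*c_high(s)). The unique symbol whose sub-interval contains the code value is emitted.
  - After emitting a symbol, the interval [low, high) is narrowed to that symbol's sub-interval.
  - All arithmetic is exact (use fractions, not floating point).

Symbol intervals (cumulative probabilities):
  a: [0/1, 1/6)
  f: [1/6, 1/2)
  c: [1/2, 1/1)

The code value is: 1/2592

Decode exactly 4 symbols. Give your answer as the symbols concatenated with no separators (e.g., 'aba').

Step 1: interval [0/1, 1/1), width = 1/1 - 0/1 = 1/1
  'a': [0/1 + 1/1*0/1, 0/1 + 1/1*1/6) = [0/1, 1/6) <- contains code 1/2592
  'f': [0/1 + 1/1*1/6, 0/1 + 1/1*1/2) = [1/6, 1/2)
  'c': [0/1 + 1/1*1/2, 0/1 + 1/1*1/1) = [1/2, 1/1)
  emit 'a', narrow to [0/1, 1/6)
Step 2: interval [0/1, 1/6), width = 1/6 - 0/1 = 1/6
  'a': [0/1 + 1/6*0/1, 0/1 + 1/6*1/6) = [0/1, 1/36) <- contains code 1/2592
  'f': [0/1 + 1/6*1/6, 0/1 + 1/6*1/2) = [1/36, 1/12)
  'c': [0/1 + 1/6*1/2, 0/1 + 1/6*1/1) = [1/12, 1/6)
  emit 'a', narrow to [0/1, 1/36)
Step 3: interval [0/1, 1/36), width = 1/36 - 0/1 = 1/36
  'a': [0/1 + 1/36*0/1, 0/1 + 1/36*1/6) = [0/1, 1/216) <- contains code 1/2592
  'f': [0/1 + 1/36*1/6, 0/1 + 1/36*1/2) = [1/216, 1/72)
  'c': [0/1 + 1/36*1/2, 0/1 + 1/36*1/1) = [1/72, 1/36)
  emit 'a', narrow to [0/1, 1/216)
Step 4: interval [0/1, 1/216), width = 1/216 - 0/1 = 1/216
  'a': [0/1 + 1/216*0/1, 0/1 + 1/216*1/6) = [0/1, 1/1296) <- contains code 1/2592
  'f': [0/1 + 1/216*1/6, 0/1 + 1/216*1/2) = [1/1296, 1/432)
  'c': [0/1 + 1/216*1/2, 0/1 + 1/216*1/1) = [1/432, 1/216)
  emit 'a', narrow to [0/1, 1/1296)

Answer: aaaa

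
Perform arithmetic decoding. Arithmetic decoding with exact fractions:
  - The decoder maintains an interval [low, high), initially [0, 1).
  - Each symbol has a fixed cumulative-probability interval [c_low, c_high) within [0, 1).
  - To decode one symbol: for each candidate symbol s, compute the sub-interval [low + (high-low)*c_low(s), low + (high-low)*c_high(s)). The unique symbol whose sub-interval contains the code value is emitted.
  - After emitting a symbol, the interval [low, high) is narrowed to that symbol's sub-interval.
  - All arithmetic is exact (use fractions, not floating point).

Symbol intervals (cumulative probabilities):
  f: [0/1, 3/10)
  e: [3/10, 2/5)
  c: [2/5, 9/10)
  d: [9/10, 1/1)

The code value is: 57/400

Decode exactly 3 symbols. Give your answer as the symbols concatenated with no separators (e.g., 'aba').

Answer: fcf

Derivation:
Step 1: interval [0/1, 1/1), width = 1/1 - 0/1 = 1/1
  'f': [0/1 + 1/1*0/1, 0/1 + 1/1*3/10) = [0/1, 3/10) <- contains code 57/400
  'e': [0/1 + 1/1*3/10, 0/1 + 1/1*2/5) = [3/10, 2/5)
  'c': [0/1 + 1/1*2/5, 0/1 + 1/1*9/10) = [2/5, 9/10)
  'd': [0/1 + 1/1*9/10, 0/1 + 1/1*1/1) = [9/10, 1/1)
  emit 'f', narrow to [0/1, 3/10)
Step 2: interval [0/1, 3/10), width = 3/10 - 0/1 = 3/10
  'f': [0/1 + 3/10*0/1, 0/1 + 3/10*3/10) = [0/1, 9/100)
  'e': [0/1 + 3/10*3/10, 0/1 + 3/10*2/5) = [9/100, 3/25)
  'c': [0/1 + 3/10*2/5, 0/1 + 3/10*9/10) = [3/25, 27/100) <- contains code 57/400
  'd': [0/1 + 3/10*9/10, 0/1 + 3/10*1/1) = [27/100, 3/10)
  emit 'c', narrow to [3/25, 27/100)
Step 3: interval [3/25, 27/100), width = 27/100 - 3/25 = 3/20
  'f': [3/25 + 3/20*0/1, 3/25 + 3/20*3/10) = [3/25, 33/200) <- contains code 57/400
  'e': [3/25 + 3/20*3/10, 3/25 + 3/20*2/5) = [33/200, 9/50)
  'c': [3/25 + 3/20*2/5, 3/25 + 3/20*9/10) = [9/50, 51/200)
  'd': [3/25 + 3/20*9/10, 3/25 + 3/20*1/1) = [51/200, 27/100)
  emit 'f', narrow to [3/25, 33/200)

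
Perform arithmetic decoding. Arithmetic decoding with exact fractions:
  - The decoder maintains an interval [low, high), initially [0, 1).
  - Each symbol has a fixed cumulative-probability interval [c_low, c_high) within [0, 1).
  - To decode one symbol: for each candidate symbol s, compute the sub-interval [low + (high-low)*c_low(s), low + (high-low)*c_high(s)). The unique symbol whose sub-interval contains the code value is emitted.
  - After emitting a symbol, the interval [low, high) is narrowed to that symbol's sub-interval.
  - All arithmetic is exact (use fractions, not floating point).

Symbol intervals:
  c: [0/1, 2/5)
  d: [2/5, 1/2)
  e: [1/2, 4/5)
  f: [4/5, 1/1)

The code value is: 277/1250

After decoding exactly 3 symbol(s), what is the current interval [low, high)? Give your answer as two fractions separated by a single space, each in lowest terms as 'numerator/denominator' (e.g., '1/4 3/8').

Step 1: interval [0/1, 1/1), width = 1/1 - 0/1 = 1/1
  'c': [0/1 + 1/1*0/1, 0/1 + 1/1*2/5) = [0/1, 2/5) <- contains code 277/1250
  'd': [0/1 + 1/1*2/5, 0/1 + 1/1*1/2) = [2/5, 1/2)
  'e': [0/1 + 1/1*1/2, 0/1 + 1/1*4/5) = [1/2, 4/5)
  'f': [0/1 + 1/1*4/5, 0/1 + 1/1*1/1) = [4/5, 1/1)
  emit 'c', narrow to [0/1, 2/5)
Step 2: interval [0/1, 2/5), width = 2/5 - 0/1 = 2/5
  'c': [0/1 + 2/5*0/1, 0/1 + 2/5*2/5) = [0/1, 4/25)
  'd': [0/1 + 2/5*2/5, 0/1 + 2/5*1/2) = [4/25, 1/5)
  'e': [0/1 + 2/5*1/2, 0/1 + 2/5*4/5) = [1/5, 8/25) <- contains code 277/1250
  'f': [0/1 + 2/5*4/5, 0/1 + 2/5*1/1) = [8/25, 2/5)
  emit 'e', narrow to [1/5, 8/25)
Step 3: interval [1/5, 8/25), width = 8/25 - 1/5 = 3/25
  'c': [1/5 + 3/25*0/1, 1/5 + 3/25*2/5) = [1/5, 31/125) <- contains code 277/1250
  'd': [1/5 + 3/25*2/5, 1/5 + 3/25*1/2) = [31/125, 13/50)
  'e': [1/5 + 3/25*1/2, 1/5 + 3/25*4/5) = [13/50, 37/125)
  'f': [1/5 + 3/25*4/5, 1/5 + 3/25*1/1) = [37/125, 8/25)
  emit 'c', narrow to [1/5, 31/125)

Answer: 1/5 31/125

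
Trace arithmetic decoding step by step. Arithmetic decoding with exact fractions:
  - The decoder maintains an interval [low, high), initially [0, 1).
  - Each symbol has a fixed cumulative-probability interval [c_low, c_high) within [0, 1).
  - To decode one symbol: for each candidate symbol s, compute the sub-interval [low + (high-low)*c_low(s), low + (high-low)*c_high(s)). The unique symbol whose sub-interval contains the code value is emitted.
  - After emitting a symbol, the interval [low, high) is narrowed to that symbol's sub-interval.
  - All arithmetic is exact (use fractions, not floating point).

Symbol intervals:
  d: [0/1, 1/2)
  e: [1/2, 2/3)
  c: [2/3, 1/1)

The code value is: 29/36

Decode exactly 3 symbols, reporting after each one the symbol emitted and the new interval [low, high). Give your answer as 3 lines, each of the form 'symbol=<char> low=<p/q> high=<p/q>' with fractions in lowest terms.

Step 1: interval [0/1, 1/1), width = 1/1 - 0/1 = 1/1
  'd': [0/1 + 1/1*0/1, 0/1 + 1/1*1/2) = [0/1, 1/2)
  'e': [0/1 + 1/1*1/2, 0/1 + 1/1*2/3) = [1/2, 2/3)
  'c': [0/1 + 1/1*2/3, 0/1 + 1/1*1/1) = [2/3, 1/1) <- contains code 29/36
  emit 'c', narrow to [2/3, 1/1)
Step 2: interval [2/3, 1/1), width = 1/1 - 2/3 = 1/3
  'd': [2/3 + 1/3*0/1, 2/3 + 1/3*1/2) = [2/3, 5/6) <- contains code 29/36
  'e': [2/3 + 1/3*1/2, 2/3 + 1/3*2/3) = [5/6, 8/9)
  'c': [2/3 + 1/3*2/3, 2/3 + 1/3*1/1) = [8/9, 1/1)
  emit 'd', narrow to [2/3, 5/6)
Step 3: interval [2/3, 5/6), width = 5/6 - 2/3 = 1/6
  'd': [2/3 + 1/6*0/1, 2/3 + 1/6*1/2) = [2/3, 3/4)
  'e': [2/3 + 1/6*1/2, 2/3 + 1/6*2/3) = [3/4, 7/9)
  'c': [2/3 + 1/6*2/3, 2/3 + 1/6*1/1) = [7/9, 5/6) <- contains code 29/36
  emit 'c', narrow to [7/9, 5/6)

Answer: symbol=c low=2/3 high=1/1
symbol=d low=2/3 high=5/6
symbol=c low=7/9 high=5/6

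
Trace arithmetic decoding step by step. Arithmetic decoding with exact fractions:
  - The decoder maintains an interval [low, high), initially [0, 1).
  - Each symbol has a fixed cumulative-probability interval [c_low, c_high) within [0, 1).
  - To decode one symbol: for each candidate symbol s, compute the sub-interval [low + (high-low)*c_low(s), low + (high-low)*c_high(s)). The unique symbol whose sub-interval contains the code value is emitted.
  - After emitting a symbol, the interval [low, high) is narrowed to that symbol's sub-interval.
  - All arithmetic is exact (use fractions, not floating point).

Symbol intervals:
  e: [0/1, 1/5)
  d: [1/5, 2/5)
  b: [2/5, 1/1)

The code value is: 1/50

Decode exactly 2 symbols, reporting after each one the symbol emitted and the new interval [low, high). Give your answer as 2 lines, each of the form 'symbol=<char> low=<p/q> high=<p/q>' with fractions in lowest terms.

Step 1: interval [0/1, 1/1), width = 1/1 - 0/1 = 1/1
  'e': [0/1 + 1/1*0/1, 0/1 + 1/1*1/5) = [0/1, 1/5) <- contains code 1/50
  'd': [0/1 + 1/1*1/5, 0/1 + 1/1*2/5) = [1/5, 2/5)
  'b': [0/1 + 1/1*2/5, 0/1 + 1/1*1/1) = [2/5, 1/1)
  emit 'e', narrow to [0/1, 1/5)
Step 2: interval [0/1, 1/5), width = 1/5 - 0/1 = 1/5
  'e': [0/1 + 1/5*0/1, 0/1 + 1/5*1/5) = [0/1, 1/25) <- contains code 1/50
  'd': [0/1 + 1/5*1/5, 0/1 + 1/5*2/5) = [1/25, 2/25)
  'b': [0/1 + 1/5*2/5, 0/1 + 1/5*1/1) = [2/25, 1/5)
  emit 'e', narrow to [0/1, 1/25)

Answer: symbol=e low=0/1 high=1/5
symbol=e low=0/1 high=1/25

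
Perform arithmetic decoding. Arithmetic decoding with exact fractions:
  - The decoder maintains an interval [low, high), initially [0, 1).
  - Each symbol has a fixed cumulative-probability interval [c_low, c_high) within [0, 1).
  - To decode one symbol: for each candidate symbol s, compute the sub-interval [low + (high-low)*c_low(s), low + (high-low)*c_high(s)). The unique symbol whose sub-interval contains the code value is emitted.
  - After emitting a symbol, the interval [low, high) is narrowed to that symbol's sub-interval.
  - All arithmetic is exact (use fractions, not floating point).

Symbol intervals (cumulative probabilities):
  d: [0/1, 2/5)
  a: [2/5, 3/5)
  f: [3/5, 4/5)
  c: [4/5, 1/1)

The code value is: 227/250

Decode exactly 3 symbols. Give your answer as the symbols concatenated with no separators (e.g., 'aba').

Answer: caf

Derivation:
Step 1: interval [0/1, 1/1), width = 1/1 - 0/1 = 1/1
  'd': [0/1 + 1/1*0/1, 0/1 + 1/1*2/5) = [0/1, 2/5)
  'a': [0/1 + 1/1*2/5, 0/1 + 1/1*3/5) = [2/5, 3/5)
  'f': [0/1 + 1/1*3/5, 0/1 + 1/1*4/5) = [3/5, 4/5)
  'c': [0/1 + 1/1*4/5, 0/1 + 1/1*1/1) = [4/5, 1/1) <- contains code 227/250
  emit 'c', narrow to [4/5, 1/1)
Step 2: interval [4/5, 1/1), width = 1/1 - 4/5 = 1/5
  'd': [4/5 + 1/5*0/1, 4/5 + 1/5*2/5) = [4/5, 22/25)
  'a': [4/5 + 1/5*2/5, 4/5 + 1/5*3/5) = [22/25, 23/25) <- contains code 227/250
  'f': [4/5 + 1/5*3/5, 4/5 + 1/5*4/5) = [23/25, 24/25)
  'c': [4/5 + 1/5*4/5, 4/5 + 1/5*1/1) = [24/25, 1/1)
  emit 'a', narrow to [22/25, 23/25)
Step 3: interval [22/25, 23/25), width = 23/25 - 22/25 = 1/25
  'd': [22/25 + 1/25*0/1, 22/25 + 1/25*2/5) = [22/25, 112/125)
  'a': [22/25 + 1/25*2/5, 22/25 + 1/25*3/5) = [112/125, 113/125)
  'f': [22/25 + 1/25*3/5, 22/25 + 1/25*4/5) = [113/125, 114/125) <- contains code 227/250
  'c': [22/25 + 1/25*4/5, 22/25 + 1/25*1/1) = [114/125, 23/25)
  emit 'f', narrow to [113/125, 114/125)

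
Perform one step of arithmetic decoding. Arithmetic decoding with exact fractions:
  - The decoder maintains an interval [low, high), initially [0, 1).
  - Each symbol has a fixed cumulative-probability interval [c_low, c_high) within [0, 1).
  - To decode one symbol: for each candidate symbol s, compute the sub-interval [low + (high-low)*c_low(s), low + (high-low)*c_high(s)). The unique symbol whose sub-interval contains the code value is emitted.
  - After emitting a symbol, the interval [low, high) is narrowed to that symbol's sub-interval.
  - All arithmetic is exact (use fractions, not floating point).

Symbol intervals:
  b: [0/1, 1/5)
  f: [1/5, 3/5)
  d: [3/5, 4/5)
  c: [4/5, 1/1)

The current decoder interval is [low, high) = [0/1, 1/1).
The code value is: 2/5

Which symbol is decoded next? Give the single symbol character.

Interval width = high − low = 1/1 − 0/1 = 1/1
Scaled code = (code − low) / width = (2/5 − 0/1) / 1/1 = 2/5
  b: [0/1, 1/5) 
  f: [1/5, 3/5) ← scaled code falls here ✓
  d: [3/5, 4/5) 
  c: [4/5, 1/1) 

Answer: f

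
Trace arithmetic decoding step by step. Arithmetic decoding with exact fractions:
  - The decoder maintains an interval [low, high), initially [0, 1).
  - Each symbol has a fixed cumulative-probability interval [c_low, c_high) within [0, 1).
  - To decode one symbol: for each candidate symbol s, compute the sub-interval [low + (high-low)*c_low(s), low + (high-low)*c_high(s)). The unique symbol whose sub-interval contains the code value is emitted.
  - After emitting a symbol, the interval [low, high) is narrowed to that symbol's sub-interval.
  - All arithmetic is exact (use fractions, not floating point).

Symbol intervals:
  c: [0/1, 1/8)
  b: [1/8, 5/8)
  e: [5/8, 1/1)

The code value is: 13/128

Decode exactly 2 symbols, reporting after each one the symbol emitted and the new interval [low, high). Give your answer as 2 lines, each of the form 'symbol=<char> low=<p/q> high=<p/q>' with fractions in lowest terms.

Answer: symbol=c low=0/1 high=1/8
symbol=e low=5/64 high=1/8

Derivation:
Step 1: interval [0/1, 1/1), width = 1/1 - 0/1 = 1/1
  'c': [0/1 + 1/1*0/1, 0/1 + 1/1*1/8) = [0/1, 1/8) <- contains code 13/128
  'b': [0/1 + 1/1*1/8, 0/1 + 1/1*5/8) = [1/8, 5/8)
  'e': [0/1 + 1/1*5/8, 0/1 + 1/1*1/1) = [5/8, 1/1)
  emit 'c', narrow to [0/1, 1/8)
Step 2: interval [0/1, 1/8), width = 1/8 - 0/1 = 1/8
  'c': [0/1 + 1/8*0/1, 0/1 + 1/8*1/8) = [0/1, 1/64)
  'b': [0/1 + 1/8*1/8, 0/1 + 1/8*5/8) = [1/64, 5/64)
  'e': [0/1 + 1/8*5/8, 0/1 + 1/8*1/1) = [5/64, 1/8) <- contains code 13/128
  emit 'e', narrow to [5/64, 1/8)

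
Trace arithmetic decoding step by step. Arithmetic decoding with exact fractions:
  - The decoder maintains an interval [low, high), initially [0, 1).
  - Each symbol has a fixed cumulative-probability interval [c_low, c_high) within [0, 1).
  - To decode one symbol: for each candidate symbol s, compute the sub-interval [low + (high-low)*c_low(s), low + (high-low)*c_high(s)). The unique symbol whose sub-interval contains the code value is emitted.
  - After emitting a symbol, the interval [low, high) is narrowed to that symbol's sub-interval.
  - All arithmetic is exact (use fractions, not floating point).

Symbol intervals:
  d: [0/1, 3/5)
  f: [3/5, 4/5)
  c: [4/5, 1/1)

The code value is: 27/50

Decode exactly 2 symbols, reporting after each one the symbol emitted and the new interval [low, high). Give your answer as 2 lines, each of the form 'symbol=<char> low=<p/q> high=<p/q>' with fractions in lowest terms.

Answer: symbol=d low=0/1 high=3/5
symbol=c low=12/25 high=3/5

Derivation:
Step 1: interval [0/1, 1/1), width = 1/1 - 0/1 = 1/1
  'd': [0/1 + 1/1*0/1, 0/1 + 1/1*3/5) = [0/1, 3/5) <- contains code 27/50
  'f': [0/1 + 1/1*3/5, 0/1 + 1/1*4/5) = [3/5, 4/5)
  'c': [0/1 + 1/1*4/5, 0/1 + 1/1*1/1) = [4/5, 1/1)
  emit 'd', narrow to [0/1, 3/5)
Step 2: interval [0/1, 3/5), width = 3/5 - 0/1 = 3/5
  'd': [0/1 + 3/5*0/1, 0/1 + 3/5*3/5) = [0/1, 9/25)
  'f': [0/1 + 3/5*3/5, 0/1 + 3/5*4/5) = [9/25, 12/25)
  'c': [0/1 + 3/5*4/5, 0/1 + 3/5*1/1) = [12/25, 3/5) <- contains code 27/50
  emit 'c', narrow to [12/25, 3/5)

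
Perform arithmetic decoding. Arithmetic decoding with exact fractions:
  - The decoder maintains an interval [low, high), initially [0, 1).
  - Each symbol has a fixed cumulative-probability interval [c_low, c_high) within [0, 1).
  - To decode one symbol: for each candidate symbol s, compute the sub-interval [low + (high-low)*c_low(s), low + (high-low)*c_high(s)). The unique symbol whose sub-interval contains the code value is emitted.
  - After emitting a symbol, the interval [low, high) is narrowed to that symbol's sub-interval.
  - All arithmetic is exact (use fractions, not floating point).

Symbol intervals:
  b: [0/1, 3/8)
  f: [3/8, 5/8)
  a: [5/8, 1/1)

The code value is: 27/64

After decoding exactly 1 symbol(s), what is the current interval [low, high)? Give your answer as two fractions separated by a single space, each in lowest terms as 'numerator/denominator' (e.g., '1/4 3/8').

Answer: 3/8 5/8

Derivation:
Step 1: interval [0/1, 1/1), width = 1/1 - 0/1 = 1/1
  'b': [0/1 + 1/1*0/1, 0/1 + 1/1*3/8) = [0/1, 3/8)
  'f': [0/1 + 1/1*3/8, 0/1 + 1/1*5/8) = [3/8, 5/8) <- contains code 27/64
  'a': [0/1 + 1/1*5/8, 0/1 + 1/1*1/1) = [5/8, 1/1)
  emit 'f', narrow to [3/8, 5/8)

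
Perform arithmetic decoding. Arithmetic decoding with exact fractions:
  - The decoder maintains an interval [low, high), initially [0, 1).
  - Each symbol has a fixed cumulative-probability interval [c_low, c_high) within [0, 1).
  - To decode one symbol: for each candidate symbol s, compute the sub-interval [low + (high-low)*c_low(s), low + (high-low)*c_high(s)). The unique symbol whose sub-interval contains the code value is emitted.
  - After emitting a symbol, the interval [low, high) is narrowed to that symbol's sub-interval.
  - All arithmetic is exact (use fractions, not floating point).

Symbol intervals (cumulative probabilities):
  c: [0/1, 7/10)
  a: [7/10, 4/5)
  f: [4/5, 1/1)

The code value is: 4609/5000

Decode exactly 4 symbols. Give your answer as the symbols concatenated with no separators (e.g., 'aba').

Answer: fcfc

Derivation:
Step 1: interval [0/1, 1/1), width = 1/1 - 0/1 = 1/1
  'c': [0/1 + 1/1*0/1, 0/1 + 1/1*7/10) = [0/1, 7/10)
  'a': [0/1 + 1/1*7/10, 0/1 + 1/1*4/5) = [7/10, 4/5)
  'f': [0/1 + 1/1*4/5, 0/1 + 1/1*1/1) = [4/5, 1/1) <- contains code 4609/5000
  emit 'f', narrow to [4/5, 1/1)
Step 2: interval [4/5, 1/1), width = 1/1 - 4/5 = 1/5
  'c': [4/5 + 1/5*0/1, 4/5 + 1/5*7/10) = [4/5, 47/50) <- contains code 4609/5000
  'a': [4/5 + 1/5*7/10, 4/5 + 1/5*4/5) = [47/50, 24/25)
  'f': [4/5 + 1/5*4/5, 4/5 + 1/5*1/1) = [24/25, 1/1)
  emit 'c', narrow to [4/5, 47/50)
Step 3: interval [4/5, 47/50), width = 47/50 - 4/5 = 7/50
  'c': [4/5 + 7/50*0/1, 4/5 + 7/50*7/10) = [4/5, 449/500)
  'a': [4/5 + 7/50*7/10, 4/5 + 7/50*4/5) = [449/500, 114/125)
  'f': [4/5 + 7/50*4/5, 4/5 + 7/50*1/1) = [114/125, 47/50) <- contains code 4609/5000
  emit 'f', narrow to [114/125, 47/50)
Step 4: interval [114/125, 47/50), width = 47/50 - 114/125 = 7/250
  'c': [114/125 + 7/250*0/1, 114/125 + 7/250*7/10) = [114/125, 2329/2500) <- contains code 4609/5000
  'a': [114/125 + 7/250*7/10, 114/125 + 7/250*4/5) = [2329/2500, 584/625)
  'f': [114/125 + 7/250*4/5, 114/125 + 7/250*1/1) = [584/625, 47/50)
  emit 'c', narrow to [114/125, 2329/2500)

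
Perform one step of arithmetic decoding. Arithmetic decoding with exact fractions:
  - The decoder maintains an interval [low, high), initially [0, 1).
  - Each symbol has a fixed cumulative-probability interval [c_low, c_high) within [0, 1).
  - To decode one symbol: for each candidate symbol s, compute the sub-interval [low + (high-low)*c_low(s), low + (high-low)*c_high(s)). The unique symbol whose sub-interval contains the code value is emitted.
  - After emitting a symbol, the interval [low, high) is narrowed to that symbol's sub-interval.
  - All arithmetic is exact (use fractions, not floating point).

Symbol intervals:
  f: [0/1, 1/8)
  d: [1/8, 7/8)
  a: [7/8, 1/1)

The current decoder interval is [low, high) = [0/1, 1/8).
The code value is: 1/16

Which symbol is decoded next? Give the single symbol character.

Answer: d

Derivation:
Interval width = high − low = 1/8 − 0/1 = 1/8
Scaled code = (code − low) / width = (1/16 − 0/1) / 1/8 = 1/2
  f: [0/1, 1/8) 
  d: [1/8, 7/8) ← scaled code falls here ✓
  a: [7/8, 1/1) 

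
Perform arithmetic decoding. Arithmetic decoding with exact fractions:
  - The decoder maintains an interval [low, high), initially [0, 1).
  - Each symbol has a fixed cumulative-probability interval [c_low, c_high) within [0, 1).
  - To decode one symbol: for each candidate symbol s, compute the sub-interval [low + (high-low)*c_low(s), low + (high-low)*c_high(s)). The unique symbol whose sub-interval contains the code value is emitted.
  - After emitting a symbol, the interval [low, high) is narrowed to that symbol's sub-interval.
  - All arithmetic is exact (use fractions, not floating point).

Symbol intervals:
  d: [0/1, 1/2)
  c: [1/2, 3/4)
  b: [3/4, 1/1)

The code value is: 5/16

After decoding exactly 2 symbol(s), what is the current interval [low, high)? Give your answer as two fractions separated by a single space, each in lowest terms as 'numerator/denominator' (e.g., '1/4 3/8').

Answer: 1/4 3/8

Derivation:
Step 1: interval [0/1, 1/1), width = 1/1 - 0/1 = 1/1
  'd': [0/1 + 1/1*0/1, 0/1 + 1/1*1/2) = [0/1, 1/2) <- contains code 5/16
  'c': [0/1 + 1/1*1/2, 0/1 + 1/1*3/4) = [1/2, 3/4)
  'b': [0/1 + 1/1*3/4, 0/1 + 1/1*1/1) = [3/4, 1/1)
  emit 'd', narrow to [0/1, 1/2)
Step 2: interval [0/1, 1/2), width = 1/2 - 0/1 = 1/2
  'd': [0/1 + 1/2*0/1, 0/1 + 1/2*1/2) = [0/1, 1/4)
  'c': [0/1 + 1/2*1/2, 0/1 + 1/2*3/4) = [1/4, 3/8) <- contains code 5/16
  'b': [0/1 + 1/2*3/4, 0/1 + 1/2*1/1) = [3/8, 1/2)
  emit 'c', narrow to [1/4, 3/8)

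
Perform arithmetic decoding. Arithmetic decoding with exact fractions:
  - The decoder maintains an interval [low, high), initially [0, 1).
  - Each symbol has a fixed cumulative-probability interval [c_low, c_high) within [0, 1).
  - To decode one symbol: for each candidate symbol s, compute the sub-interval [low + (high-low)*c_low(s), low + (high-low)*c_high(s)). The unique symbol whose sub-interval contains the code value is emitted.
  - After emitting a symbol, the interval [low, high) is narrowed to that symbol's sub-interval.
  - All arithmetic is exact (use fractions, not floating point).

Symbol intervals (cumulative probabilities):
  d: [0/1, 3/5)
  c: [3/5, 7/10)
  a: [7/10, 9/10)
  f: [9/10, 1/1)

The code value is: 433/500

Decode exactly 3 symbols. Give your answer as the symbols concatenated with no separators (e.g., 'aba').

Step 1: interval [0/1, 1/1), width = 1/1 - 0/1 = 1/1
  'd': [0/1 + 1/1*0/1, 0/1 + 1/1*3/5) = [0/1, 3/5)
  'c': [0/1 + 1/1*3/5, 0/1 + 1/1*7/10) = [3/5, 7/10)
  'a': [0/1 + 1/1*7/10, 0/1 + 1/1*9/10) = [7/10, 9/10) <- contains code 433/500
  'f': [0/1 + 1/1*9/10, 0/1 + 1/1*1/1) = [9/10, 1/1)
  emit 'a', narrow to [7/10, 9/10)
Step 2: interval [7/10, 9/10), width = 9/10 - 7/10 = 1/5
  'd': [7/10 + 1/5*0/1, 7/10 + 1/5*3/5) = [7/10, 41/50)
  'c': [7/10 + 1/5*3/5, 7/10 + 1/5*7/10) = [41/50, 21/25)
  'a': [7/10 + 1/5*7/10, 7/10 + 1/5*9/10) = [21/25, 22/25) <- contains code 433/500
  'f': [7/10 + 1/5*9/10, 7/10 + 1/5*1/1) = [22/25, 9/10)
  emit 'a', narrow to [21/25, 22/25)
Step 3: interval [21/25, 22/25), width = 22/25 - 21/25 = 1/25
  'd': [21/25 + 1/25*0/1, 21/25 + 1/25*3/5) = [21/25, 108/125)
  'c': [21/25 + 1/25*3/5, 21/25 + 1/25*7/10) = [108/125, 217/250) <- contains code 433/500
  'a': [21/25 + 1/25*7/10, 21/25 + 1/25*9/10) = [217/250, 219/250)
  'f': [21/25 + 1/25*9/10, 21/25 + 1/25*1/1) = [219/250, 22/25)
  emit 'c', narrow to [108/125, 217/250)

Answer: aac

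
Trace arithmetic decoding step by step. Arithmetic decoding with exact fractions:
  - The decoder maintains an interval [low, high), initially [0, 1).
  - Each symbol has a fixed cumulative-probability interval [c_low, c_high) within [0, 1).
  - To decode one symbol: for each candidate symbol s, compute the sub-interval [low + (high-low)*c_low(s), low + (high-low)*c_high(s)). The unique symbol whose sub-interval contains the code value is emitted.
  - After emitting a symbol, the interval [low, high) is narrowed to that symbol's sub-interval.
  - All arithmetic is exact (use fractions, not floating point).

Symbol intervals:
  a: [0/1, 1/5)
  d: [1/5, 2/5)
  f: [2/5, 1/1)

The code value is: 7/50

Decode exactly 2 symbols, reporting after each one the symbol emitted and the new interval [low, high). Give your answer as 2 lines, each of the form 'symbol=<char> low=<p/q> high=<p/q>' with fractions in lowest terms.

Answer: symbol=a low=0/1 high=1/5
symbol=f low=2/25 high=1/5

Derivation:
Step 1: interval [0/1, 1/1), width = 1/1 - 0/1 = 1/1
  'a': [0/1 + 1/1*0/1, 0/1 + 1/1*1/5) = [0/1, 1/5) <- contains code 7/50
  'd': [0/1 + 1/1*1/5, 0/1 + 1/1*2/5) = [1/5, 2/5)
  'f': [0/1 + 1/1*2/5, 0/1 + 1/1*1/1) = [2/5, 1/1)
  emit 'a', narrow to [0/1, 1/5)
Step 2: interval [0/1, 1/5), width = 1/5 - 0/1 = 1/5
  'a': [0/1 + 1/5*0/1, 0/1 + 1/5*1/5) = [0/1, 1/25)
  'd': [0/1 + 1/5*1/5, 0/1 + 1/5*2/5) = [1/25, 2/25)
  'f': [0/1 + 1/5*2/5, 0/1 + 1/5*1/1) = [2/25, 1/5) <- contains code 7/50
  emit 'f', narrow to [2/25, 1/5)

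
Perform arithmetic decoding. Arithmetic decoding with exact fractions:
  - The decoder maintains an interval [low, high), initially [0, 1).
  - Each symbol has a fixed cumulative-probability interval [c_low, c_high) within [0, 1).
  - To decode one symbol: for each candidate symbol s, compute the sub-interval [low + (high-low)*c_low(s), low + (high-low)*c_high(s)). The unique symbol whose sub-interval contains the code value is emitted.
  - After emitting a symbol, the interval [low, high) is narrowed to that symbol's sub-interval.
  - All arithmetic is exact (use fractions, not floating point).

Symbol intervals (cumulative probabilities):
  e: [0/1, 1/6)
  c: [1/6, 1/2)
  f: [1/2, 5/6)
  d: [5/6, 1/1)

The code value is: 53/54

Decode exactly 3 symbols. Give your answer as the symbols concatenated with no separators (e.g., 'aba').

Step 1: interval [0/1, 1/1), width = 1/1 - 0/1 = 1/1
  'e': [0/1 + 1/1*0/1, 0/1 + 1/1*1/6) = [0/1, 1/6)
  'c': [0/1 + 1/1*1/6, 0/1 + 1/1*1/2) = [1/6, 1/2)
  'f': [0/1 + 1/1*1/2, 0/1 + 1/1*5/6) = [1/2, 5/6)
  'd': [0/1 + 1/1*5/6, 0/1 + 1/1*1/1) = [5/6, 1/1) <- contains code 53/54
  emit 'd', narrow to [5/6, 1/1)
Step 2: interval [5/6, 1/1), width = 1/1 - 5/6 = 1/6
  'e': [5/6 + 1/6*0/1, 5/6 + 1/6*1/6) = [5/6, 31/36)
  'c': [5/6 + 1/6*1/6, 5/6 + 1/6*1/2) = [31/36, 11/12)
  'f': [5/6 + 1/6*1/2, 5/6 + 1/6*5/6) = [11/12, 35/36)
  'd': [5/6 + 1/6*5/6, 5/6 + 1/6*1/1) = [35/36, 1/1) <- contains code 53/54
  emit 'd', narrow to [35/36, 1/1)
Step 3: interval [35/36, 1/1), width = 1/1 - 35/36 = 1/36
  'e': [35/36 + 1/36*0/1, 35/36 + 1/36*1/6) = [35/36, 211/216)
  'c': [35/36 + 1/36*1/6, 35/36 + 1/36*1/2) = [211/216, 71/72) <- contains code 53/54
  'f': [35/36 + 1/36*1/2, 35/36 + 1/36*5/6) = [71/72, 215/216)
  'd': [35/36 + 1/36*5/6, 35/36 + 1/36*1/1) = [215/216, 1/1)
  emit 'c', narrow to [211/216, 71/72)

Answer: ddc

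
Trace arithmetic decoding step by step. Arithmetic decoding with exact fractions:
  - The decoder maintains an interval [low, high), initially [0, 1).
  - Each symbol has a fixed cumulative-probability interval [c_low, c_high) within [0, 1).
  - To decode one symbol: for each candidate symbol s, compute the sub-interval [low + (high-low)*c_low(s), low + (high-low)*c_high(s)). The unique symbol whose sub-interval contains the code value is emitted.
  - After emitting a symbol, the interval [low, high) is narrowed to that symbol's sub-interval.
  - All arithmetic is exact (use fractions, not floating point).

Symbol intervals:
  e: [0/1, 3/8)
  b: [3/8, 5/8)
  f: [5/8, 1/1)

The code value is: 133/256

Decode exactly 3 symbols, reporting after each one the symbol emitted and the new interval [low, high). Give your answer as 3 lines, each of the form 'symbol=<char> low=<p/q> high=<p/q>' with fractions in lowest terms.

Step 1: interval [0/1, 1/1), width = 1/1 - 0/1 = 1/1
  'e': [0/1 + 1/1*0/1, 0/1 + 1/1*3/8) = [0/1, 3/8)
  'b': [0/1 + 1/1*3/8, 0/1 + 1/1*5/8) = [3/8, 5/8) <- contains code 133/256
  'f': [0/1 + 1/1*5/8, 0/1 + 1/1*1/1) = [5/8, 1/1)
  emit 'b', narrow to [3/8, 5/8)
Step 2: interval [3/8, 5/8), width = 5/8 - 3/8 = 1/4
  'e': [3/8 + 1/4*0/1, 3/8 + 1/4*3/8) = [3/8, 15/32)
  'b': [3/8 + 1/4*3/8, 3/8 + 1/4*5/8) = [15/32, 17/32) <- contains code 133/256
  'f': [3/8 + 1/4*5/8, 3/8 + 1/4*1/1) = [17/32, 5/8)
  emit 'b', narrow to [15/32, 17/32)
Step 3: interval [15/32, 17/32), width = 17/32 - 15/32 = 1/16
  'e': [15/32 + 1/16*0/1, 15/32 + 1/16*3/8) = [15/32, 63/128)
  'b': [15/32 + 1/16*3/8, 15/32 + 1/16*5/8) = [63/128, 65/128)
  'f': [15/32 + 1/16*5/8, 15/32 + 1/16*1/1) = [65/128, 17/32) <- contains code 133/256
  emit 'f', narrow to [65/128, 17/32)

Answer: symbol=b low=3/8 high=5/8
symbol=b low=15/32 high=17/32
symbol=f low=65/128 high=17/32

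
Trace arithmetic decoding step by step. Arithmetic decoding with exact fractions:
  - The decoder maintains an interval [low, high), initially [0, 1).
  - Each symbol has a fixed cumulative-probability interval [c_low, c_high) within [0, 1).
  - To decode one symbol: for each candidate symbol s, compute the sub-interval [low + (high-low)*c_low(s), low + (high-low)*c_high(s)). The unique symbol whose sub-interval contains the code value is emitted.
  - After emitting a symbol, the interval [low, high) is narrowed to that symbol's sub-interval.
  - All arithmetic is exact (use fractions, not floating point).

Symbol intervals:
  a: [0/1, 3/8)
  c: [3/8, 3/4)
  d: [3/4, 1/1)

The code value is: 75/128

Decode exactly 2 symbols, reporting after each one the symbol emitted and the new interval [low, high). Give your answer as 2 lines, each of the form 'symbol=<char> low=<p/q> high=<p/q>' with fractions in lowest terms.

Answer: symbol=c low=3/8 high=3/4
symbol=c low=33/64 high=21/32

Derivation:
Step 1: interval [0/1, 1/1), width = 1/1 - 0/1 = 1/1
  'a': [0/1 + 1/1*0/1, 0/1 + 1/1*3/8) = [0/1, 3/8)
  'c': [0/1 + 1/1*3/8, 0/1 + 1/1*3/4) = [3/8, 3/4) <- contains code 75/128
  'd': [0/1 + 1/1*3/4, 0/1 + 1/1*1/1) = [3/4, 1/1)
  emit 'c', narrow to [3/8, 3/4)
Step 2: interval [3/8, 3/4), width = 3/4 - 3/8 = 3/8
  'a': [3/8 + 3/8*0/1, 3/8 + 3/8*3/8) = [3/8, 33/64)
  'c': [3/8 + 3/8*3/8, 3/8 + 3/8*3/4) = [33/64, 21/32) <- contains code 75/128
  'd': [3/8 + 3/8*3/4, 3/8 + 3/8*1/1) = [21/32, 3/4)
  emit 'c', narrow to [33/64, 21/32)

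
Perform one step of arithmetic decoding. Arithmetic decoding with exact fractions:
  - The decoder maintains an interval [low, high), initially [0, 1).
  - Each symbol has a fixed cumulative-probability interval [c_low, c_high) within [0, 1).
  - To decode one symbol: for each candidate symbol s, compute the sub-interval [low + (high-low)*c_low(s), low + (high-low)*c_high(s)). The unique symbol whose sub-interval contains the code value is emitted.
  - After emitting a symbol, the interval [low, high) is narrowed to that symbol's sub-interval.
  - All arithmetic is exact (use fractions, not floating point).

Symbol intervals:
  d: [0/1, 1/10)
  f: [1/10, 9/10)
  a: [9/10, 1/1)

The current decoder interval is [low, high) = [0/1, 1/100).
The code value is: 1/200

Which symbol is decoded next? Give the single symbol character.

Answer: f

Derivation:
Interval width = high − low = 1/100 − 0/1 = 1/100
Scaled code = (code − low) / width = (1/200 − 0/1) / 1/100 = 1/2
  d: [0/1, 1/10) 
  f: [1/10, 9/10) ← scaled code falls here ✓
  a: [9/10, 1/1) 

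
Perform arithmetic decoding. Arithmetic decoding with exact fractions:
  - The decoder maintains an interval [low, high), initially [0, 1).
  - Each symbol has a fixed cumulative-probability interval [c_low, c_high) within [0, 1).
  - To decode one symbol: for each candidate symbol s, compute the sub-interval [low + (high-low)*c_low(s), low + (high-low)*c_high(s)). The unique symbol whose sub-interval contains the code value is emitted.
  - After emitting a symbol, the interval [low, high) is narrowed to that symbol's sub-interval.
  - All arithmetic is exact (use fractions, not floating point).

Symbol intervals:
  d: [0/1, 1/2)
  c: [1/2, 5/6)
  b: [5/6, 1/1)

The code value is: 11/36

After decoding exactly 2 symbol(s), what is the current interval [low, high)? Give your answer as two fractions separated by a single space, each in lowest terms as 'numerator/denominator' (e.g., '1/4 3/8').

Step 1: interval [0/1, 1/1), width = 1/1 - 0/1 = 1/1
  'd': [0/1 + 1/1*0/1, 0/1 + 1/1*1/2) = [0/1, 1/2) <- contains code 11/36
  'c': [0/1 + 1/1*1/2, 0/1 + 1/1*5/6) = [1/2, 5/6)
  'b': [0/1 + 1/1*5/6, 0/1 + 1/1*1/1) = [5/6, 1/1)
  emit 'd', narrow to [0/1, 1/2)
Step 2: interval [0/1, 1/2), width = 1/2 - 0/1 = 1/2
  'd': [0/1 + 1/2*0/1, 0/1 + 1/2*1/2) = [0/1, 1/4)
  'c': [0/1 + 1/2*1/2, 0/1 + 1/2*5/6) = [1/4, 5/12) <- contains code 11/36
  'b': [0/1 + 1/2*5/6, 0/1 + 1/2*1/1) = [5/12, 1/2)
  emit 'c', narrow to [1/4, 5/12)

Answer: 1/4 5/12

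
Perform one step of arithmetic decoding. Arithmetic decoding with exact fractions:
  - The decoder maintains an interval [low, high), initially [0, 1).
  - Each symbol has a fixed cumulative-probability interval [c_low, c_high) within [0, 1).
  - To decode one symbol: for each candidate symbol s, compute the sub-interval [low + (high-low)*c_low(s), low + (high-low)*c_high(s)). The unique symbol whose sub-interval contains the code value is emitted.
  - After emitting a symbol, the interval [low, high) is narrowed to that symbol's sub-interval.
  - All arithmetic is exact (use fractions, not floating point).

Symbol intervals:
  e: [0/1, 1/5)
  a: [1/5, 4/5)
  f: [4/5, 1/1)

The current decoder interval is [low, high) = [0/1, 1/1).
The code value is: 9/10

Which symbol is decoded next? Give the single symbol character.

Answer: f

Derivation:
Interval width = high − low = 1/1 − 0/1 = 1/1
Scaled code = (code − low) / width = (9/10 − 0/1) / 1/1 = 9/10
  e: [0/1, 1/5) 
  a: [1/5, 4/5) 
  f: [4/5, 1/1) ← scaled code falls here ✓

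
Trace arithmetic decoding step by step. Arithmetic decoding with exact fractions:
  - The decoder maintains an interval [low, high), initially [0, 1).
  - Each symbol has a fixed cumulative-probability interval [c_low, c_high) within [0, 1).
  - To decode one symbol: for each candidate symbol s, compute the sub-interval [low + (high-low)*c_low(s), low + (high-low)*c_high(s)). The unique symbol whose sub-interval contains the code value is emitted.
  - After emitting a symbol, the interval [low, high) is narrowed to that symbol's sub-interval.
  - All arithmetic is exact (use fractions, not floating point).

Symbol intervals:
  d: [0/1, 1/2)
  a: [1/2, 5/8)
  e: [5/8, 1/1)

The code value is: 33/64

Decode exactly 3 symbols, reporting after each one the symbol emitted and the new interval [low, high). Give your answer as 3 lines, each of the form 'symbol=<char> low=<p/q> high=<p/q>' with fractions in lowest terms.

Step 1: interval [0/1, 1/1), width = 1/1 - 0/1 = 1/1
  'd': [0/1 + 1/1*0/1, 0/1 + 1/1*1/2) = [0/1, 1/2)
  'a': [0/1 + 1/1*1/2, 0/1 + 1/1*5/8) = [1/2, 5/8) <- contains code 33/64
  'e': [0/1 + 1/1*5/8, 0/1 + 1/1*1/1) = [5/8, 1/1)
  emit 'a', narrow to [1/2, 5/8)
Step 2: interval [1/2, 5/8), width = 5/8 - 1/2 = 1/8
  'd': [1/2 + 1/8*0/1, 1/2 + 1/8*1/2) = [1/2, 9/16) <- contains code 33/64
  'a': [1/2 + 1/8*1/2, 1/2 + 1/8*5/8) = [9/16, 37/64)
  'e': [1/2 + 1/8*5/8, 1/2 + 1/8*1/1) = [37/64, 5/8)
  emit 'd', narrow to [1/2, 9/16)
Step 3: interval [1/2, 9/16), width = 9/16 - 1/2 = 1/16
  'd': [1/2 + 1/16*0/1, 1/2 + 1/16*1/2) = [1/2, 17/32) <- contains code 33/64
  'a': [1/2 + 1/16*1/2, 1/2 + 1/16*5/8) = [17/32, 69/128)
  'e': [1/2 + 1/16*5/8, 1/2 + 1/16*1/1) = [69/128, 9/16)
  emit 'd', narrow to [1/2, 17/32)

Answer: symbol=a low=1/2 high=5/8
symbol=d low=1/2 high=9/16
symbol=d low=1/2 high=17/32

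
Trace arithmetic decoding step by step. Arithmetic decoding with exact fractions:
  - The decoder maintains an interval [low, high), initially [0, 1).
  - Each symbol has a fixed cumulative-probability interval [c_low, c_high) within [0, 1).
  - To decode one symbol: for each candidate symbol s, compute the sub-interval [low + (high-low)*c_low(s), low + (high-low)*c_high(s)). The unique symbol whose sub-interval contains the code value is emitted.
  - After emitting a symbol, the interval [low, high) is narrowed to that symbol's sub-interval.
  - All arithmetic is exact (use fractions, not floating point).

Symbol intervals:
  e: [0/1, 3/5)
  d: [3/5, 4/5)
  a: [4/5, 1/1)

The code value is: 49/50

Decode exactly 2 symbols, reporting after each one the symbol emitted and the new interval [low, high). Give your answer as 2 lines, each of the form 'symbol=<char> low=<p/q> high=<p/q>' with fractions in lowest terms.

Step 1: interval [0/1, 1/1), width = 1/1 - 0/1 = 1/1
  'e': [0/1 + 1/1*0/1, 0/1 + 1/1*3/5) = [0/1, 3/5)
  'd': [0/1 + 1/1*3/5, 0/1 + 1/1*4/5) = [3/5, 4/5)
  'a': [0/1 + 1/1*4/5, 0/1 + 1/1*1/1) = [4/5, 1/1) <- contains code 49/50
  emit 'a', narrow to [4/5, 1/1)
Step 2: interval [4/5, 1/1), width = 1/1 - 4/5 = 1/5
  'e': [4/5 + 1/5*0/1, 4/5 + 1/5*3/5) = [4/5, 23/25)
  'd': [4/5 + 1/5*3/5, 4/5 + 1/5*4/5) = [23/25, 24/25)
  'a': [4/5 + 1/5*4/5, 4/5 + 1/5*1/1) = [24/25, 1/1) <- contains code 49/50
  emit 'a', narrow to [24/25, 1/1)

Answer: symbol=a low=4/5 high=1/1
symbol=a low=24/25 high=1/1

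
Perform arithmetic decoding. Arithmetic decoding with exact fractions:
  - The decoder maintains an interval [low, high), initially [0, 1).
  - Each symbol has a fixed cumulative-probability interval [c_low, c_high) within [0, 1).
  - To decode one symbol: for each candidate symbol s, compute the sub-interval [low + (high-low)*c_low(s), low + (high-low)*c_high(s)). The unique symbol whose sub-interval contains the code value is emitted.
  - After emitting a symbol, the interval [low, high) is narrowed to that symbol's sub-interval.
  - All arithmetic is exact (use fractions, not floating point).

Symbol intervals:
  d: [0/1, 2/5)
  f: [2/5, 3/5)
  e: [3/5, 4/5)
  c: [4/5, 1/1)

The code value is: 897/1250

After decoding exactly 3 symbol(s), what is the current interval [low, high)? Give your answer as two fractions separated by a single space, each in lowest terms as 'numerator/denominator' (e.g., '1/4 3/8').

Answer: 89/125 18/25

Derivation:
Step 1: interval [0/1, 1/1), width = 1/1 - 0/1 = 1/1
  'd': [0/1 + 1/1*0/1, 0/1 + 1/1*2/5) = [0/1, 2/5)
  'f': [0/1 + 1/1*2/5, 0/1 + 1/1*3/5) = [2/5, 3/5)
  'e': [0/1 + 1/1*3/5, 0/1 + 1/1*4/5) = [3/5, 4/5) <- contains code 897/1250
  'c': [0/1 + 1/1*4/5, 0/1 + 1/1*1/1) = [4/5, 1/1)
  emit 'e', narrow to [3/5, 4/5)
Step 2: interval [3/5, 4/5), width = 4/5 - 3/5 = 1/5
  'd': [3/5 + 1/5*0/1, 3/5 + 1/5*2/5) = [3/5, 17/25)
  'f': [3/5 + 1/5*2/5, 3/5 + 1/5*3/5) = [17/25, 18/25) <- contains code 897/1250
  'e': [3/5 + 1/5*3/5, 3/5 + 1/5*4/5) = [18/25, 19/25)
  'c': [3/5 + 1/5*4/5, 3/5 + 1/5*1/1) = [19/25, 4/5)
  emit 'f', narrow to [17/25, 18/25)
Step 3: interval [17/25, 18/25), width = 18/25 - 17/25 = 1/25
  'd': [17/25 + 1/25*0/1, 17/25 + 1/25*2/5) = [17/25, 87/125)
  'f': [17/25 + 1/25*2/5, 17/25 + 1/25*3/5) = [87/125, 88/125)
  'e': [17/25 + 1/25*3/5, 17/25 + 1/25*4/5) = [88/125, 89/125)
  'c': [17/25 + 1/25*4/5, 17/25 + 1/25*1/1) = [89/125, 18/25) <- contains code 897/1250
  emit 'c', narrow to [89/125, 18/25)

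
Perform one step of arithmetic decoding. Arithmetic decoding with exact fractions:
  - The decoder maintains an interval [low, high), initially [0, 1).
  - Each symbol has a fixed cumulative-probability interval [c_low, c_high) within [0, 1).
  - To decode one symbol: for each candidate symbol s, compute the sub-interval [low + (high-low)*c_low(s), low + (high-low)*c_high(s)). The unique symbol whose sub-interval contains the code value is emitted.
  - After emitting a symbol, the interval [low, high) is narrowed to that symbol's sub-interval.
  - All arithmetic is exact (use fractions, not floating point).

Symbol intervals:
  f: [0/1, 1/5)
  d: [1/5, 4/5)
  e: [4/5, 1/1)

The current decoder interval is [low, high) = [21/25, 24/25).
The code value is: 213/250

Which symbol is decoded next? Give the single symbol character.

Answer: f

Derivation:
Interval width = high − low = 24/25 − 21/25 = 3/25
Scaled code = (code − low) / width = (213/250 − 21/25) / 3/25 = 1/10
  f: [0/1, 1/5) ← scaled code falls here ✓
  d: [1/5, 4/5) 
  e: [4/5, 1/1) 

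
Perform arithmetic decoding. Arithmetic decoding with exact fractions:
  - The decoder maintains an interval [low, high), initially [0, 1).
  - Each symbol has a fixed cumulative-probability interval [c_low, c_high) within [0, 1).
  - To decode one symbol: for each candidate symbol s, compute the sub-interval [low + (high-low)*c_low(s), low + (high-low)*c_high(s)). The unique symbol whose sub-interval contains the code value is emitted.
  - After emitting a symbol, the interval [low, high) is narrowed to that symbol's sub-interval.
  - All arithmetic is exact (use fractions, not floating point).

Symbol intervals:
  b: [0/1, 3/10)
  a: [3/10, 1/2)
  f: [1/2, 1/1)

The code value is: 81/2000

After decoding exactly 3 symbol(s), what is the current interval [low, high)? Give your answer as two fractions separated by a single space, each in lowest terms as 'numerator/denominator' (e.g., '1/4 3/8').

Step 1: interval [0/1, 1/1), width = 1/1 - 0/1 = 1/1
  'b': [0/1 + 1/1*0/1, 0/1 + 1/1*3/10) = [0/1, 3/10) <- contains code 81/2000
  'a': [0/1 + 1/1*3/10, 0/1 + 1/1*1/2) = [3/10, 1/2)
  'f': [0/1 + 1/1*1/2, 0/1 + 1/1*1/1) = [1/2, 1/1)
  emit 'b', narrow to [0/1, 3/10)
Step 2: interval [0/1, 3/10), width = 3/10 - 0/1 = 3/10
  'b': [0/1 + 3/10*0/1, 0/1 + 3/10*3/10) = [0/1, 9/100) <- contains code 81/2000
  'a': [0/1 + 3/10*3/10, 0/1 + 3/10*1/2) = [9/100, 3/20)
  'f': [0/1 + 3/10*1/2, 0/1 + 3/10*1/1) = [3/20, 3/10)
  emit 'b', narrow to [0/1, 9/100)
Step 3: interval [0/1, 9/100), width = 9/100 - 0/1 = 9/100
  'b': [0/1 + 9/100*0/1, 0/1 + 9/100*3/10) = [0/1, 27/1000)
  'a': [0/1 + 9/100*3/10, 0/1 + 9/100*1/2) = [27/1000, 9/200) <- contains code 81/2000
  'f': [0/1 + 9/100*1/2, 0/1 + 9/100*1/1) = [9/200, 9/100)
  emit 'a', narrow to [27/1000, 9/200)

Answer: 27/1000 9/200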